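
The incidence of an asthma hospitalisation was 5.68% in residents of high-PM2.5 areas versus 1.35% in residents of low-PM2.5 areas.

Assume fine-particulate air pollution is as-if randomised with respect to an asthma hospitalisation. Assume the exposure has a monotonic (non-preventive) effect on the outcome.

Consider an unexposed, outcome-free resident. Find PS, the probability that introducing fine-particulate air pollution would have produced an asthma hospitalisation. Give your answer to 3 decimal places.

p₁ = 0.0568, p₀ = 0.0135.
Under exogeneity and monotonicity, PS = (p₁ − p₀) / (1 − p₀).
PS = (0.0568 − 0.0135) / (1 − 0.0135) = 0.0433 / 0.9865 ≈ 0.0439

PS ≈ 0.044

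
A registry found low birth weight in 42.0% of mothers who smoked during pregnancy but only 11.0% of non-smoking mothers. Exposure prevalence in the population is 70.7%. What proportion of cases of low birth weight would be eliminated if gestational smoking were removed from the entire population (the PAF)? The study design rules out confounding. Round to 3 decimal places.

PAF ≈ 0.666

p₁ = 0.42, p₀ = 0.11.
Overall risk P(Y=1) = π·p₁ + (1−π)·p₀ = 0.707×0.42 + 0.293×0.11 = 0.32917.
Under exogeneity, PAF = [P(Y=1) − p₀] / P(Y=1).
PAF = (0.32917 − 0.11) / 0.32917 ≈ 0.6658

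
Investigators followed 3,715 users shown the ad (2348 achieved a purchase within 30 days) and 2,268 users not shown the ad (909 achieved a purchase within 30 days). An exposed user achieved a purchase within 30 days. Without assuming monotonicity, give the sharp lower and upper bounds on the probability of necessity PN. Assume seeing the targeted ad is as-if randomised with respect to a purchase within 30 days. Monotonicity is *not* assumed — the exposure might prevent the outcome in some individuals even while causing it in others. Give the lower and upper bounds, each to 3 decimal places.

0.366 ≤ PN ≤ 0.948

p₁ = P(outcome | exposed) = 2348/3715 = 0.63203
p₀ = P(outcome | unexposed) = 909/2268 = 0.40079
Under exogeneity alone the bounds on PN are max{0,(p₁−p₀)/p₁} ≤ PN ≤ min{1,(1−p₀)/p₁}.
  lower = (p₁ − p₀)/p₁ = 0.23124 / 0.63203 ≈ 0.3659
  upper = min{1, (1 − p₀)/p₁} = 0.59921 / 0.63203 ≈ 0.9481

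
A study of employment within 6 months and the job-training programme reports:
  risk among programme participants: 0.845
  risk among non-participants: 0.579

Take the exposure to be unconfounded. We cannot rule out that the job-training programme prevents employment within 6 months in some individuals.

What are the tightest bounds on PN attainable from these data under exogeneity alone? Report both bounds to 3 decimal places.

0.315 ≤ PN ≤ 0.498

Let p₁ = 0.845, p₀ = 0.579.
Under exogeneity alone the bounds on PN are max{0,(p₁−p₀)/p₁} ≤ PN ≤ min{1,(1−p₀)/p₁}.
  lower = (p₁ − p₀)/p₁ = 0.266 / 0.845 ≈ 0.3148
  upper = min{1, (1 − p₀)/p₁} = 0.421 / 0.845 ≈ 0.4982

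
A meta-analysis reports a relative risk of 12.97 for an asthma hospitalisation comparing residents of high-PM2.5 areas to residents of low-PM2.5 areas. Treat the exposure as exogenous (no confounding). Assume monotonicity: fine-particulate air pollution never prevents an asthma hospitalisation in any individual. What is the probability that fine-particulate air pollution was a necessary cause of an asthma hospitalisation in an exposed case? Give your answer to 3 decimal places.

Under exogeneity and monotonicity, PN = (RR − 1) / RR = 1 − 1/RR.
PN = (12.97 − 1) / 12.97 = 11.97 / 12.97 ≈ 0.9229

PN ≈ 0.923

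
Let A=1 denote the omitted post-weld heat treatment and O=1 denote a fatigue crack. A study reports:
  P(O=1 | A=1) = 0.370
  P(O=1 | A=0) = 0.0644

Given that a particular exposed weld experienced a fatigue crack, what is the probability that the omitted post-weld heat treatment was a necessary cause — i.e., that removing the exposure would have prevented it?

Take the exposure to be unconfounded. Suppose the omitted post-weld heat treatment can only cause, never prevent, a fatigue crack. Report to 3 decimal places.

Let p₁ = 0.37, p₀ = 0.0644.
Under exogeneity and monotonicity, PN = (p₁ − p₀) / p₁.
PN = (0.37 − 0.0644) / 0.37 = 0.3056 / 0.37 ≈ 0.8259

PN ≈ 0.826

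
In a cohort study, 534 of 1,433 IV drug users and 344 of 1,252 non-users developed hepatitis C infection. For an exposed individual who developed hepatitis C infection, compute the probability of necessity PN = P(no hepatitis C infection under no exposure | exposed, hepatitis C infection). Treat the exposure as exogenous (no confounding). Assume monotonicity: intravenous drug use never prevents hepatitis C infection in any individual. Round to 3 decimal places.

PN ≈ 0.263

p₁ = P(outcome | exposed) = 534/1433 = 0.37264
p₀ = P(outcome | unexposed) = 344/1252 = 0.27476
Under exogeneity and monotonicity, PN = (p₁ − p₀) / p₁.
PN = (0.37264 − 0.27476) / 0.37264 = 0.097884 / 0.37264 ≈ 0.2627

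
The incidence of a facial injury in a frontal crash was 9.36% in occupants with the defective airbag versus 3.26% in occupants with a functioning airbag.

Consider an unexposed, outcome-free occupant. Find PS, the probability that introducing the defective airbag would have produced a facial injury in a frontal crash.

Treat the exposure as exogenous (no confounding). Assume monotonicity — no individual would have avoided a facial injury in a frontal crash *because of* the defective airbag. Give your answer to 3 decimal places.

p₁ = 0.0936, p₀ = 0.0326.
Under exogeneity and monotonicity, PS = (p₁ − p₀) / (1 − p₀).
PS = (0.0936 − 0.0326) / (1 − 0.0326) = 0.061 / 0.9674 ≈ 0.0631

PS ≈ 0.063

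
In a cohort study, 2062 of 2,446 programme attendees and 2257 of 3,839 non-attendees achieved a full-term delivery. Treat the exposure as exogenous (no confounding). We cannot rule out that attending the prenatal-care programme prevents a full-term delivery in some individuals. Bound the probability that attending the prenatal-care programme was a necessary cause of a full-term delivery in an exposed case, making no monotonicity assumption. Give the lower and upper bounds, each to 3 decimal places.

0.303 ≤ PN ≤ 0.489

p₁ = P(outcome | exposed) = 2062/2446 = 0.84301
p₀ = P(outcome | unexposed) = 2257/3839 = 0.58791
Under exogeneity alone the bounds on PN are max{0,(p₁−p₀)/p₁} ≤ PN ≤ min{1,(1−p₀)/p₁}.
  lower = (p₁ − p₀)/p₁ = 0.2551 / 0.84301 ≈ 0.3026
  upper = min{1, (1 − p₀)/p₁} = 0.41209 / 0.84301 ≈ 0.4888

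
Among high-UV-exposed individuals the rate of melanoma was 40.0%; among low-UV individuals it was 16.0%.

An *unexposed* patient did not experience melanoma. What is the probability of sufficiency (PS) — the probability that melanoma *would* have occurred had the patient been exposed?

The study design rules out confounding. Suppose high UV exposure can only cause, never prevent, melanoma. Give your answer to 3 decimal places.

PS ≈ 0.286

p₁ = 0.4, p₀ = 0.16.
Under exogeneity and monotonicity, PS = (p₁ − p₀) / (1 − p₀).
PS = (0.4 − 0.16) / (1 − 0.16) = 0.24 / 0.84 ≈ 0.2857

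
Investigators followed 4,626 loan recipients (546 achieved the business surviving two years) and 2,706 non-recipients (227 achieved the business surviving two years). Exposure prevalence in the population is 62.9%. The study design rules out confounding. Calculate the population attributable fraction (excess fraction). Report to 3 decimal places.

p₁ = P(outcome | exposed) = 546/4626 = 0.11803
p₀ = P(outcome | unexposed) = 227/2706 = 0.083888
Overall risk P(Y=1) = π·p₁ + (1−π)·p₀ = 0.629×0.11803 + 0.371×0.083888 = 0.10536.
Under exogeneity, PAF = [P(Y=1) − p₀] / P(Y=1).
PAF = (0.10536 − 0.083888) / 0.10536 ≈ 0.2038

PAF ≈ 0.204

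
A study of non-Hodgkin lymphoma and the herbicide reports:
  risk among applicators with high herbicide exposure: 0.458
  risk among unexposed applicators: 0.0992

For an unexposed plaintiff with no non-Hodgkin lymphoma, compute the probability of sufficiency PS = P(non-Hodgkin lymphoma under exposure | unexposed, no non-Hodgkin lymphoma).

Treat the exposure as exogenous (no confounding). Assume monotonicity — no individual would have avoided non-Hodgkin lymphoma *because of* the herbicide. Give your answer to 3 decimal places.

PS ≈ 0.398

Let p₁ = 0.458, p₀ = 0.0992.
Under exogeneity and monotonicity, PS = (p₁ − p₀) / (1 − p₀).
PS = (0.458 − 0.0992) / (1 − 0.0992) = 0.3588 / 0.9008 ≈ 0.3983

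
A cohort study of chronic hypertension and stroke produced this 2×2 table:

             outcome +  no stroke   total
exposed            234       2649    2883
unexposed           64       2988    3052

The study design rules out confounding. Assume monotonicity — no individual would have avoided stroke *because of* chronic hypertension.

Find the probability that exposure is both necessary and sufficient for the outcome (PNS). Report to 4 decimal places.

PNS ≈ 0.0602

p₁ = P(outcome | exposed) = 234/2883 = 0.081165
p₀ = P(outcome | unexposed) = 64/3052 = 0.02097
Under exogeneity and monotonicity, PNS = p₁ − p₀.
PNS = 0.081165 − 0.02097 = 0.060196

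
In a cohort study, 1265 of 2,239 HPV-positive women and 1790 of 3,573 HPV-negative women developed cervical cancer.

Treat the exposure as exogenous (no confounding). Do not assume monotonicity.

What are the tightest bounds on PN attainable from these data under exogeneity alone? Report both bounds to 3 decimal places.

0.113 ≤ PN ≤ 0.883

p₁ = P(outcome | exposed) = 1265/2239 = 0.56498
p₀ = P(outcome | unexposed) = 1790/3573 = 0.50098
Under exogeneity alone the bounds on PN are max{0,(p₁−p₀)/p₁} ≤ PN ≤ min{1,(1−p₀)/p₁}.
  lower = (p₁ − p₀)/p₁ = 0.064005 / 0.56498 ≈ 0.1133
  upper = min{1, (1 − p₀)/p₁} = 0.49902 / 0.56498 ≈ 0.8832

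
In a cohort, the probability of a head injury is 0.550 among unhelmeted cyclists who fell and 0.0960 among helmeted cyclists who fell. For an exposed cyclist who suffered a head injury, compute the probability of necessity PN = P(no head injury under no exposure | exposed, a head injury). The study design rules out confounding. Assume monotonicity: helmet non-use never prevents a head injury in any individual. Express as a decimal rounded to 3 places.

Let p₁ = 0.55, p₀ = 0.096.
Under exogeneity and monotonicity, PN = (p₁ − p₀) / p₁.
PN = (0.55 − 0.096) / 0.55 = 0.454 / 0.55 ≈ 0.8255

PN ≈ 0.825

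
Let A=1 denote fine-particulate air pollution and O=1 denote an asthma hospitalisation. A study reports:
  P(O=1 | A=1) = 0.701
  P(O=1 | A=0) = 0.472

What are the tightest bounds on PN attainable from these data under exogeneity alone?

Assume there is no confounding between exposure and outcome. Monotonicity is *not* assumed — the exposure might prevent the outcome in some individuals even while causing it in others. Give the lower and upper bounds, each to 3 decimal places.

0.327 ≤ PN ≤ 0.753

Let p₁ = 0.701, p₀ = 0.472.
Under exogeneity alone the bounds on PN are max{0,(p₁−p₀)/p₁} ≤ PN ≤ min{1,(1−p₀)/p₁}.
  lower = (p₁ − p₀)/p₁ = 0.229 / 0.701 ≈ 0.3267
  upper = min{1, (1 − p₀)/p₁} = 0.528 / 0.701 ≈ 0.7532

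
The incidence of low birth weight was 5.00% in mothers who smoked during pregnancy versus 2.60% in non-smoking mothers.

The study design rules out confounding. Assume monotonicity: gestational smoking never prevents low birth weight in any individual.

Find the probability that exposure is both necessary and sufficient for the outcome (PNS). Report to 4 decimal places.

p₁ = 0.05, p₀ = 0.026.
Under exogeneity and monotonicity, PNS = p₁ − p₀.
PNS = 0.05 − 0.026 = 0.024

PNS ≈ 0.0240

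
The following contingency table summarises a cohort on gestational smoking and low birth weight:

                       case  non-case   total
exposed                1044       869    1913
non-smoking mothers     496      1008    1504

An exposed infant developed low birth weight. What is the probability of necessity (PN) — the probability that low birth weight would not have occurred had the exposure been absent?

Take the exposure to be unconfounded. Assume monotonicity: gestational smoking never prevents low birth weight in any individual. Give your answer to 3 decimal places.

PN ≈ 0.396

p₁ = P(outcome | exposed) = 1044/1913 = 0.54574
p₀ = P(outcome | unexposed) = 496/1504 = 0.32979
Under exogeneity and monotonicity, PN = (p₁ − p₀)/p₁.
PN = (0.54574 − 0.32979) / 0.54574 ≈ 0.3957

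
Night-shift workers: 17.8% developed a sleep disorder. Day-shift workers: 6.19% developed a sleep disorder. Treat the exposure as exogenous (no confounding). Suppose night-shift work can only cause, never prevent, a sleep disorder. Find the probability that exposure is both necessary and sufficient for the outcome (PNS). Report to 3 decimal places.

p₁ = 0.178, p₀ = 0.0619.
Under exogeneity and monotonicity, PNS = p₁ − p₀.
PNS = 0.178 − 0.0619 = 0.1161

PNS ≈ 0.116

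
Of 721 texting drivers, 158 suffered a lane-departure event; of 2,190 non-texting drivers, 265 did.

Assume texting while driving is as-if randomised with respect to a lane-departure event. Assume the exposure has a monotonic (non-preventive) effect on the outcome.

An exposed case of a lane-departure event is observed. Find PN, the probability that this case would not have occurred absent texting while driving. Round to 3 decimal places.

PN ≈ 0.448

p₁ = P(outcome | exposed) = 158/721 = 0.21914
p₀ = P(outcome | unexposed) = 265/2190 = 0.121
Under exogeneity and monotonicity, PN = (p₁ − p₀) / p₁.
PN = (0.21914 − 0.121) / 0.21914 = 0.098136 / 0.21914 ≈ 0.4478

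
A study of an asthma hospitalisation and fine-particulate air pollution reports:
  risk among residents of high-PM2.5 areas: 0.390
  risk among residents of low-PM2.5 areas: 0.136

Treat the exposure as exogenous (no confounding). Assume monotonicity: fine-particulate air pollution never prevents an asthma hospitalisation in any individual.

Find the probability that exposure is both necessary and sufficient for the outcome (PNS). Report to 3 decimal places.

Let p₁ = 0.39, p₀ = 0.136.
Under exogeneity and monotonicity, PNS = p₁ − p₀.
PNS = 0.39 − 0.136 = 0.254

PNS ≈ 0.254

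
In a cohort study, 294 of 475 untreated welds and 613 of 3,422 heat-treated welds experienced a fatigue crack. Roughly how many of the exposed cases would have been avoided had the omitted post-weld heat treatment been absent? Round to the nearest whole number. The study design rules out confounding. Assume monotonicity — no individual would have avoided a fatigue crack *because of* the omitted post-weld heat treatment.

p₁ = P(outcome | exposed) = 294/475 = 0.61895
p₀ = P(outcome | unexposed) = 613/3422 = 0.17914
PN = (p₁ − p₀)/p₁ = (0.61895 − 0.17914) / 0.61895 ≈ 0.71058.
Attributable cases ≈ PN × (exposed cases) = 0.71058 × 294 ≈ 208.91.

about 209 cases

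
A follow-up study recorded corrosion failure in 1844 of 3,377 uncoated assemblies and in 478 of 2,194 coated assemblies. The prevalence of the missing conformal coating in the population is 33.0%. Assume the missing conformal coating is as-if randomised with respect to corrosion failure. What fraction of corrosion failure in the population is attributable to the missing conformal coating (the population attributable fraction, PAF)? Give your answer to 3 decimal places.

p₁ = P(outcome | exposed) = 1844/3377 = 0.54605
p₀ = P(outcome | unexposed) = 478/2194 = 0.21787
Overall risk P(Y=1) = π·p₁ + (1−π)·p₀ = 0.33×0.54605 + 0.67×0.21787 = 0.32617.
Under exogeneity, PAF = [P(Y=1) − p₀] / P(Y=1).
PAF = (0.32617 − 0.21787) / 0.32617 ≈ 0.3320

PAF ≈ 0.332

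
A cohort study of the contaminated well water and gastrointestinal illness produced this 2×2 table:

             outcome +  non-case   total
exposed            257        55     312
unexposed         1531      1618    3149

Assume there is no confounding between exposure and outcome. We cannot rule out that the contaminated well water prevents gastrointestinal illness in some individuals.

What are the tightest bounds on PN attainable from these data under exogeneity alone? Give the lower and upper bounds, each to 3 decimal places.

p₁ = P(outcome | exposed) = 257/312 = 0.82372
p₀ = P(outcome | unexposed) = 1531/3149 = 0.48619
Under exogeneity alone the bounds on PN are max{0,(p₁−p₀)/p₁} ≤ PN ≤ min{1,(1−p₀)/p₁}.
  lower = (p₁ − p₀)/p₁ = 0.33753 / 0.82372 ≈ 0.4098
  upper = min{1, (1 − p₀)/p₁} = 0.51381 / 0.82372 ≈ 0.6238

0.410 ≤ PN ≤ 0.624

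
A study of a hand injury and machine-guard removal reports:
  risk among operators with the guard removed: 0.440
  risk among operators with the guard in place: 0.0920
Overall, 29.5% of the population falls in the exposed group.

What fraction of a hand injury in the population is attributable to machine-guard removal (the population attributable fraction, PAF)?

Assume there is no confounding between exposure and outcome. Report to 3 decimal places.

PAF ≈ 0.527

Let p₁ = 0.44, p₀ = 0.092.
Overall risk P(Y=1) = π·p₁ + (1−π)·p₀ = 0.295×0.44 + 0.705×0.092 = 0.19466.
Under exogeneity, PAF = [P(Y=1) − p₀] / P(Y=1).
PAF = (0.19466 − 0.092) / 0.19466 ≈ 0.5274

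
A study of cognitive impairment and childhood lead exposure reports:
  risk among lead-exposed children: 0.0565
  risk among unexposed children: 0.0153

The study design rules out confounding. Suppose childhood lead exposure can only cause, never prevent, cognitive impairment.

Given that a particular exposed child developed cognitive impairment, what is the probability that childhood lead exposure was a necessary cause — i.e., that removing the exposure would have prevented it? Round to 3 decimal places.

Let p₁ = 0.0565, p₀ = 0.0153.
Under exogeneity and monotonicity, PN = (p₁ − p₀) / p₁.
PN = (0.0565 − 0.0153) / 0.0565 = 0.0412 / 0.0565 ≈ 0.7292

PN ≈ 0.729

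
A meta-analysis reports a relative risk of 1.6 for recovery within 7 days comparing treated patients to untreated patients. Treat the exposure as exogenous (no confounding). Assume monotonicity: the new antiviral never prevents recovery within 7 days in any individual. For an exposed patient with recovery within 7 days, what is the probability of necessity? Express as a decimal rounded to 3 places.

PN ≈ 0.375

Under exogeneity and monotonicity, PN = (RR − 1) / RR = 1 − 1/RR.
PN = (1.6 − 1) / 1.6 = 0.6 / 1.6 ≈ 0.3750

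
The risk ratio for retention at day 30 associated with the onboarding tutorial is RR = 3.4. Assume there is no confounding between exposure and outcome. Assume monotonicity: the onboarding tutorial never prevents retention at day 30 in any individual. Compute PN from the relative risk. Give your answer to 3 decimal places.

Under exogeneity and monotonicity, PN = (RR − 1) / RR = 1 − 1/RR.
PN = (3.4 − 1) / 3.4 = 2.4 / 3.4 ≈ 0.7059

PN ≈ 0.706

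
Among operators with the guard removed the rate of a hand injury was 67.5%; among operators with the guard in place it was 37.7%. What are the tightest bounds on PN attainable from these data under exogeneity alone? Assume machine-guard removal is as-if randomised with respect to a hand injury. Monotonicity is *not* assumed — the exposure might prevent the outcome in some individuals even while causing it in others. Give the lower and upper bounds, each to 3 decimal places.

0.441 ≤ PN ≤ 0.923

p₁ = 0.675, p₀ = 0.377.
Under exogeneity alone the bounds on PN are max{0,(p₁−p₀)/p₁} ≤ PN ≤ min{1,(1−p₀)/p₁}.
  lower = (p₁ − p₀)/p₁ = 0.298 / 0.675 ≈ 0.4415
  upper = min{1, (1 − p₀)/p₁} = 0.623 / 0.675 ≈ 0.9230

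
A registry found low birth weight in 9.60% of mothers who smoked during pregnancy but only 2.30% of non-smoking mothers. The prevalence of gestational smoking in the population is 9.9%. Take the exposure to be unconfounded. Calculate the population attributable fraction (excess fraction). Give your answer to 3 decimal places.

p₁ = 0.096, p₀ = 0.023.
Overall risk P(Y=1) = π·p₁ + (1−π)·p₀ = 0.099×0.096 + 0.901×0.023 = 0.030227.
Under exogeneity, PAF = [P(Y=1) − p₀] / P(Y=1).
PAF = (0.030227 − 0.023) / 0.030227 ≈ 0.2391

PAF ≈ 0.239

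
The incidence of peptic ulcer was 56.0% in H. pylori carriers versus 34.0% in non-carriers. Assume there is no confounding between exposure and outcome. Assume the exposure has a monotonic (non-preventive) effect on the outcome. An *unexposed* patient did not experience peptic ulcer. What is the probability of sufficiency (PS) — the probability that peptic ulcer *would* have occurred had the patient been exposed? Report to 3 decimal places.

PS ≈ 0.333

p₁ = 0.56, p₀ = 0.34.
Under exogeneity and monotonicity, PS = (p₁ − p₀) / (1 − p₀).
PS = (0.56 − 0.34) / (1 − 0.34) = 0.22 / 0.66 ≈ 0.3333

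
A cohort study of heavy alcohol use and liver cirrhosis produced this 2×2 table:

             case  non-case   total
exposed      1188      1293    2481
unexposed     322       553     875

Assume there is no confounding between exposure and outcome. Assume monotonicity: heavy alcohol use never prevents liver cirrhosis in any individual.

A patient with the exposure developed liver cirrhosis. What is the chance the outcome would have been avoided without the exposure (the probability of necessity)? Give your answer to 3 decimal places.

PN ≈ 0.231

p₁ = P(outcome | exposed) = 1188/2481 = 0.47884
p₀ = P(outcome | unexposed) = 322/875 = 0.368
Under exogeneity and monotonicity, PN = (p₁ − p₀) / p₁.
PN = (0.47884 − 0.368) / 0.47884 = 0.11084 / 0.47884 ≈ 0.2315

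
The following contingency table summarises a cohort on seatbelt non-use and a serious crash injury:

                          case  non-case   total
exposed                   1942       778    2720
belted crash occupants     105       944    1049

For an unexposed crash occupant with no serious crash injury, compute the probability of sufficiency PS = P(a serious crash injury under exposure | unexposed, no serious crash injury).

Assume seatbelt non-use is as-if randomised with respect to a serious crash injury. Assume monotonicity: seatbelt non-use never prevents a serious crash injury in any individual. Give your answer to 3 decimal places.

p₁ = P(outcome | exposed) = 1942/2720 = 0.71397
p₀ = P(outcome | unexposed) = 105/1049 = 0.1001
Under exogeneity and monotonicity, PS = (p₁ − p₀) / (1 − p₀).
PS = (0.71397 − 0.1001) / (1 − 0.1001) = 0.61388 / 0.8999 ≈ 0.6822

PS ≈ 0.682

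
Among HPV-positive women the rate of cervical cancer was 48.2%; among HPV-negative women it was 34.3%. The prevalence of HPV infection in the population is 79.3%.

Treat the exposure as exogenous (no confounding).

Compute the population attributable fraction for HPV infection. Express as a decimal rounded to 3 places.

PAF ≈ 0.243

p₁ = 0.482, p₀ = 0.343.
Overall risk P(Y=1) = π·p₁ + (1−π)·p₀ = 0.793×0.482 + 0.207×0.343 = 0.45323.
Under exogeneity, PAF = [P(Y=1) − p₀] / P(Y=1).
PAF = (0.45323 − 0.343) / 0.45323 ≈ 0.2432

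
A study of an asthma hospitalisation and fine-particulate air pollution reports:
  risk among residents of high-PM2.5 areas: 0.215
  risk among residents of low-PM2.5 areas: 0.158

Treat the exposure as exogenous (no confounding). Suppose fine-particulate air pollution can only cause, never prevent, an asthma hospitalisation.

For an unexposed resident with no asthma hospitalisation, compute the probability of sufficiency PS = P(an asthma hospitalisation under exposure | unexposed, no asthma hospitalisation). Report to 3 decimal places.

PS ≈ 0.068

Let p₁ = 0.215, p₀ = 0.158.
Under exogeneity and monotonicity, PS = (p₁ − p₀) / (1 − p₀).
PS = (0.215 − 0.158) / (1 − 0.158) = 0.057 / 0.842 ≈ 0.0677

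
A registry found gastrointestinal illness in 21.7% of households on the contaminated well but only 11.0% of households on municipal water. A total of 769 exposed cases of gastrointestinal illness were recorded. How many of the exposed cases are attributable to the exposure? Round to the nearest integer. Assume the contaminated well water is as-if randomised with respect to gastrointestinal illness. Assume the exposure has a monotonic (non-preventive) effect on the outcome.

about 379 cases

p₁ = 0.217, p₀ = 0.11.
PN = (p₁ − p₀)/p₁ = (0.217 − 0.11) / 0.217 ≈ 0.49309.
Attributable cases ≈ PN × (exposed cases) = 0.49309 × 769 ≈ 379.18.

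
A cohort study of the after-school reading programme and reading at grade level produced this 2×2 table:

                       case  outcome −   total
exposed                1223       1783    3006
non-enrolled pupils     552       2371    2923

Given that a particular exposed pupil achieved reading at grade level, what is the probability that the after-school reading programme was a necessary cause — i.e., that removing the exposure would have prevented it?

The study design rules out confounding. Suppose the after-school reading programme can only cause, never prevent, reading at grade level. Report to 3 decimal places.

PN ≈ 0.536

p₁ = P(outcome | exposed) = 1223/3006 = 0.40685
p₀ = P(outcome | unexposed) = 552/2923 = 0.18885
Under exogeneity and monotonicity, PN = (p₁ − p₀) / p₁.
PN = (0.40685 − 0.18885) / 0.40685 = 0.21801 / 0.40685 ≈ 0.5358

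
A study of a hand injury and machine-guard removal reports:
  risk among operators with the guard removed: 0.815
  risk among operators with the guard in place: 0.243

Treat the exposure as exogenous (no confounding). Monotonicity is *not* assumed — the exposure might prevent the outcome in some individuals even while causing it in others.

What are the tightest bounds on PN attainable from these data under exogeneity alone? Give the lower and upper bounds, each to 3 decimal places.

Let p₁ = 0.815, p₀ = 0.243.
Under exogeneity alone the bounds on PN are max{0,(p₁−p₀)/p₁} ≤ PN ≤ min{1,(1−p₀)/p₁}.
  lower = (p₁ − p₀)/p₁ = 0.572 / 0.815 ≈ 0.7018
  upper = min{1, (1 − p₀)/p₁} = 0.757 / 0.815 ≈ 0.9288

0.702 ≤ PN ≤ 0.929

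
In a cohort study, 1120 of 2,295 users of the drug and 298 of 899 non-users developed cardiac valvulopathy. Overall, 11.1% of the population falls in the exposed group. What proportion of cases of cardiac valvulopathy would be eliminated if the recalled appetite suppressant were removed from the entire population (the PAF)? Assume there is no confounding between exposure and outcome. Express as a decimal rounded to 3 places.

p₁ = P(outcome | exposed) = 1120/2295 = 0.48802
p₀ = P(outcome | unexposed) = 298/899 = 0.33148
Overall risk P(Y=1) = π·p₁ + (1−π)·p₀ = 0.111×0.48802 + 0.889×0.33148 = 0.34886.
Under exogeneity, PAF = [P(Y=1) − p₀] / P(Y=1).
PAF = (0.34886 − 0.33148) / 0.34886 ≈ 0.0498

PAF ≈ 0.050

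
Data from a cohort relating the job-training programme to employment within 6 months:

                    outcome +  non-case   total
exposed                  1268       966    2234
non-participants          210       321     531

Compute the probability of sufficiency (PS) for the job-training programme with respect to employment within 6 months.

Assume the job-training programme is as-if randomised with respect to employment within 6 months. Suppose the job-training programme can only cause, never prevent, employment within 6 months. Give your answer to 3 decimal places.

p₁ = P(outcome | exposed) = 1268/2234 = 0.56759
p₀ = P(outcome | unexposed) = 210/531 = 0.39548
Under exogeneity and monotonicity, PS = (p₁ − p₀)/(1 − p₀).
PS = (0.56759 − 0.39548) / 0.60452 ≈ 0.2847

PS ≈ 0.285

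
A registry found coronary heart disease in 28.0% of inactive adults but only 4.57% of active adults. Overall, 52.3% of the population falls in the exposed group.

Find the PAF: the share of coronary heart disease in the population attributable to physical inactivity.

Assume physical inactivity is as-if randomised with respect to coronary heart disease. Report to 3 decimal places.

PAF ≈ 0.728

p₁ = 0.28, p₀ = 0.0457.
Overall risk P(Y=1) = π·p₁ + (1−π)·p₀ = 0.523×0.28 + 0.477×0.0457 = 0.16824.
Under exogeneity, PAF = [P(Y=1) − p₀] / P(Y=1).
PAF = (0.16824 − 0.0457) / 0.16824 ≈ 0.7284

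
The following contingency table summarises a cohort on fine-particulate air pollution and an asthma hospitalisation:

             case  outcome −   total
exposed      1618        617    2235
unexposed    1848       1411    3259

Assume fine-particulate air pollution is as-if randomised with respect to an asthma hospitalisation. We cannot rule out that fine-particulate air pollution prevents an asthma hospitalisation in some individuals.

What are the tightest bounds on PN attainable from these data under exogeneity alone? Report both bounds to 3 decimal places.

0.217 ≤ PN ≤ 0.598

p₁ = P(outcome | exposed) = 1618/2235 = 0.72394
p₀ = P(outcome | unexposed) = 1848/3259 = 0.56705
Under exogeneity alone the bounds on PN are max{0,(p₁−p₀)/p₁} ≤ PN ≤ min{1,(1−p₀)/p₁}.
  lower = (p₁ − p₀)/p₁ = 0.15689 / 0.72394 ≈ 0.2167
  upper = min{1, (1 − p₀)/p₁} = 0.43295 / 0.72394 ≈ 0.5981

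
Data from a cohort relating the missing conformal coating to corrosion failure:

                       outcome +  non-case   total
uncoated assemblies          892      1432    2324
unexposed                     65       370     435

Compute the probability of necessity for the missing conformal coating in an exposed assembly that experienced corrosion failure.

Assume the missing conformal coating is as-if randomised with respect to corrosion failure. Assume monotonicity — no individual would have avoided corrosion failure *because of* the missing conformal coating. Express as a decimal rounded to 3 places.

PN ≈ 0.611

p₁ = P(outcome | exposed) = 892/2324 = 0.38382
p₀ = P(outcome | unexposed) = 65/435 = 0.14943
Under exogeneity and monotonicity, PN = (p₁ − p₀) / p₁.
PN = (0.38382 − 0.14943) / 0.38382 = 0.2344 / 0.38382 ≈ 0.6107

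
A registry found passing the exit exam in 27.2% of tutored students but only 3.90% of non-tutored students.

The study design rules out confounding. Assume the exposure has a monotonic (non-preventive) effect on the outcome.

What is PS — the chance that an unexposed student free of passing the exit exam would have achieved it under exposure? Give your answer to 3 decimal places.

p₁ = 0.272, p₀ = 0.039.
Under exogeneity and monotonicity, PS = (p₁ − p₀) / (1 − p₀).
PS = (0.272 − 0.039) / (1 − 0.039) = 0.233 / 0.961 ≈ 0.2425

PS ≈ 0.242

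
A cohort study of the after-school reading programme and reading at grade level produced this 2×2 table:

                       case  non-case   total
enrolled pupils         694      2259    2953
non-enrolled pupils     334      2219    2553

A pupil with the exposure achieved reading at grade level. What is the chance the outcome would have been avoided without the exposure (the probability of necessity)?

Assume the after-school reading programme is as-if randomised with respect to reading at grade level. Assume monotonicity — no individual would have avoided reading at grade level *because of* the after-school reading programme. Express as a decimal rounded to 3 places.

PN ≈ 0.443

p₁ = P(outcome | exposed) = 694/2953 = 0.23502
p₀ = P(outcome | unexposed) = 334/2553 = 0.13083
Under exogeneity and monotonicity, PN = (p₁ − p₀) / p₁.
PN = (0.23502 − 0.13083) / 0.23502 = 0.10419 / 0.23502 ≈ 0.4433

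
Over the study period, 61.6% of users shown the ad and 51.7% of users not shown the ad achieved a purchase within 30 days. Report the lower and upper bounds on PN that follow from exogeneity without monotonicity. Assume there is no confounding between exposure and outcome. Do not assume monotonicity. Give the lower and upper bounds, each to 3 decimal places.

p₁ = 0.616, p₀ = 0.517.
Under exogeneity alone the bounds on PN are max{0,(p₁−p₀)/p₁} ≤ PN ≤ min{1,(1−p₀)/p₁}.
  lower = (p₁ − p₀)/p₁ = 0.099 / 0.616 ≈ 0.1607
  upper = min{1, (1 − p₀)/p₁} = 0.483 / 0.616 ≈ 0.7841

0.161 ≤ PN ≤ 0.784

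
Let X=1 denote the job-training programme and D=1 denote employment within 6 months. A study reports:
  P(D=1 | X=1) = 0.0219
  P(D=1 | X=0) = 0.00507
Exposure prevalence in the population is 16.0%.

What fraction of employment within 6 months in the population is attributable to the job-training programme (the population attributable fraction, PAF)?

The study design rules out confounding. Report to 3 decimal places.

PAF ≈ 0.347

Let p₁ = 0.0219, p₀ = 0.00507.
Overall risk P(Y=1) = π·p₁ + (1−π)·p₀ = 0.16×0.0219 + 0.84×0.00507 = 0.0077628.
Under exogeneity, PAF = [P(Y=1) − p₀] / P(Y=1).
PAF = (0.0077628 − 0.00507) / 0.0077628 ≈ 0.3469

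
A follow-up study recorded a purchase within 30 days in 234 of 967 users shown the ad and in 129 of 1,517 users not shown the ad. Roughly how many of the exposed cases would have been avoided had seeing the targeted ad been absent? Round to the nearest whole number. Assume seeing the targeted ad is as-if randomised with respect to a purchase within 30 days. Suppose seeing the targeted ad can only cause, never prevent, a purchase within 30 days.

about 152 cases

p₁ = P(outcome | exposed) = 234/967 = 0.24199
p₀ = P(outcome | unexposed) = 129/1517 = 0.085036
PN = (p₁ − p₀)/p₁ = (0.24199 − 0.085036) / 0.24199 ≈ 0.64859.
Attributable cases ≈ PN × (exposed cases) = 0.64859 × 234 ≈ 151.77.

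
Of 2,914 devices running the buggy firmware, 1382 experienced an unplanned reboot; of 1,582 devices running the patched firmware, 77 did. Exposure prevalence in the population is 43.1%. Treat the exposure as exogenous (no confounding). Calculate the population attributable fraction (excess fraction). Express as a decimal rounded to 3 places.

p₁ = P(outcome | exposed) = 1382/2914 = 0.47426
p₀ = P(outcome | unexposed) = 77/1582 = 0.048673
Overall risk P(Y=1) = π·p₁ + (1−π)·p₀ = 0.431×0.47426 + 0.569×0.048673 = 0.2321.
Under exogeneity, PAF = [P(Y=1) − p₀] / P(Y=1).
PAF = (0.2321 − 0.048673) / 0.2321 ≈ 0.7903

PAF ≈ 0.790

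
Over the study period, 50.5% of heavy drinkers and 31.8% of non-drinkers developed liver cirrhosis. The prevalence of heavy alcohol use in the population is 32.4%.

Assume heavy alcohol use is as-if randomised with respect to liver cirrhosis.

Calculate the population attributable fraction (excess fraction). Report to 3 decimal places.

p₁ = 0.505, p₀ = 0.318.
Overall risk P(Y=1) = π·p₁ + (1−π)·p₀ = 0.324×0.505 + 0.676×0.318 = 0.37859.
Under exogeneity, PAF = [P(Y=1) − p₀] / P(Y=1).
PAF = (0.37859 − 0.318) / 0.37859 ≈ 0.1600

PAF ≈ 0.160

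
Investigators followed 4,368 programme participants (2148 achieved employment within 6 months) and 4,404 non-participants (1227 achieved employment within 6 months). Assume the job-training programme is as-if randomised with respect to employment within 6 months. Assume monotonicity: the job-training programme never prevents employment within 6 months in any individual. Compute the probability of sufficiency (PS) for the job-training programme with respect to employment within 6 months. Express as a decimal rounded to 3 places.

PS ≈ 0.295

p₁ = P(outcome | exposed) = 2148/4368 = 0.49176
p₀ = P(outcome | unexposed) = 1227/4404 = 0.27861
Under exogeneity and monotonicity, PS = (p₁ − p₀) / (1 − p₀).
PS = (0.49176 − 0.27861) / (1 − 0.27861) = 0.21315 / 0.72139 ≈ 0.2955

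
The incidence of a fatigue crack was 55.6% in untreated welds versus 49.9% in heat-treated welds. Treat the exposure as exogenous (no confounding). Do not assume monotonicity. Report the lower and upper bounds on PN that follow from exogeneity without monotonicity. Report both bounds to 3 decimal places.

0.103 ≤ PN ≤ 0.901

p₁ = 0.556, p₀ = 0.499.
Under exogeneity alone the bounds on PN are max{0,(p₁−p₀)/p₁} ≤ PN ≤ min{1,(1−p₀)/p₁}.
  lower = (p₁ − p₀)/p₁ = 0.057 / 0.556 ≈ 0.1025
  upper = min{1, (1 − p₀)/p₁} = 0.501 / 0.556 ≈ 0.9011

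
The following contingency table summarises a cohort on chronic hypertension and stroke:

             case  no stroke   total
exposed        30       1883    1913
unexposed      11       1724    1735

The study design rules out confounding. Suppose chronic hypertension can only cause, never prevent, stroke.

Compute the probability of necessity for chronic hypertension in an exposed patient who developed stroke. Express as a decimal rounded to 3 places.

p₁ = P(outcome | exposed) = 30/1913 = 0.015682
p₀ = P(outcome | unexposed) = 11/1735 = 0.0063401
Under exogeneity and monotonicity, PN = (p₁ − p₀) / p₁.
PN = (0.015682 − 0.0063401) / 0.015682 = 0.0093421 / 0.015682 ≈ 0.5957

PN ≈ 0.596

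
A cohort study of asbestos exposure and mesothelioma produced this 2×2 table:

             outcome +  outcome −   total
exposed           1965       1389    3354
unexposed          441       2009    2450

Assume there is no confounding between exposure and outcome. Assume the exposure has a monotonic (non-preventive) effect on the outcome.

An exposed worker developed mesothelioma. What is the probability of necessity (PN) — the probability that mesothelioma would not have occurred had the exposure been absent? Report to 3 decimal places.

p₁ = P(outcome | exposed) = 1965/3354 = 0.58587
p₀ = P(outcome | unexposed) = 441/2450 = 0.18
Under exogeneity and monotonicity, PN = (p₁ − p₀) / p₁.
PN = (0.58587 − 0.18) / 0.58587 = 0.40587 / 0.58587 ≈ 0.6928

PN ≈ 0.693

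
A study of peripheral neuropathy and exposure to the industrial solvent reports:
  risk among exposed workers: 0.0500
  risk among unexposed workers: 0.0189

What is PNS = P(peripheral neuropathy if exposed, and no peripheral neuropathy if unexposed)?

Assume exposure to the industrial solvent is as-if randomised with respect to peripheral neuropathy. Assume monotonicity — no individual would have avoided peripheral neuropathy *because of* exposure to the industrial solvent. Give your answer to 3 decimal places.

PNS ≈ 0.031

Let p₁ = 0.05, p₀ = 0.0189.
Under exogeneity and monotonicity, PNS = p₁ − p₀.
PNS = 0.05 − 0.0189 = 0.0311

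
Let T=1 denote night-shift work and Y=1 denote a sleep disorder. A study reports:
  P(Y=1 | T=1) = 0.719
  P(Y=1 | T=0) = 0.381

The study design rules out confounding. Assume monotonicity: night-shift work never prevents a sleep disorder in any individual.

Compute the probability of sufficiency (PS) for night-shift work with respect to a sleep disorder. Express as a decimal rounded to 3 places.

Let p₁ = 0.719, p₀ = 0.381.
Under exogeneity and monotonicity, PS = (p₁ − p₀) / (1 − p₀).
PS = (0.719 − 0.381) / (1 − 0.381) = 0.338 / 0.619 ≈ 0.5460

PS ≈ 0.546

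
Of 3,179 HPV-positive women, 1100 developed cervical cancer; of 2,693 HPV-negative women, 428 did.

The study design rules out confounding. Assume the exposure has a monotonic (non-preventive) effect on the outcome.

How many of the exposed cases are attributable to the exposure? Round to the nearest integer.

p₁ = P(outcome | exposed) = 1100/3179 = 0.34602
p₀ = P(outcome | unexposed) = 428/2693 = 0.15893
PN = (p₁ − p₀)/p₁ = (0.34602 − 0.15893) / 0.34602 ≈ 0.54069.
Attributable cases ≈ PN × (exposed cases) = 0.54069 × 1100 ≈ 594.76.

about 595 cases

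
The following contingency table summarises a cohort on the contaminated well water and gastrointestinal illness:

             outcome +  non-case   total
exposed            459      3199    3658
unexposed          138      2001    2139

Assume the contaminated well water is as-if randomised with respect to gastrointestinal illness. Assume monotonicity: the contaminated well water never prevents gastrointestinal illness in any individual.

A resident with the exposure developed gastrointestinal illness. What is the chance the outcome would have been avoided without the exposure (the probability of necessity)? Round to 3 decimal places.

p₁ = P(outcome | exposed) = 459/3658 = 0.12548
p₀ = P(outcome | unexposed) = 138/2139 = 0.064516
Under exogeneity and monotonicity, PN = (p₁ − p₀)/p₁.
PN = (0.12548 − 0.064516) / 0.12548 ≈ 0.4858

PN ≈ 0.486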